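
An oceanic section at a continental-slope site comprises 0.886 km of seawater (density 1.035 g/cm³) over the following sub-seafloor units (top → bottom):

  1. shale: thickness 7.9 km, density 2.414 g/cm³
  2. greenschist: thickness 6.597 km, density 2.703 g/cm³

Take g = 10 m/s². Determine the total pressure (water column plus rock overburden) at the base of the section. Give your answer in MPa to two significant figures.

seawater: 1035 kg/m³ × 10 m/s² × 886 m = 9.170×10^6 Pa = 9.170 MPa
shale: 2414 kg/m³ × 10 m/s² × 7900 m = 1.907×10^8 Pa = 190.7 MPa
greenschist: 2703 kg/m³ × 10 m/s² × 6597 m = 1.783×10^8 Pa = 178.3 MPa
Total = 9.170 + 190.7 + 178.3 = 378.19 MPa

380 MPa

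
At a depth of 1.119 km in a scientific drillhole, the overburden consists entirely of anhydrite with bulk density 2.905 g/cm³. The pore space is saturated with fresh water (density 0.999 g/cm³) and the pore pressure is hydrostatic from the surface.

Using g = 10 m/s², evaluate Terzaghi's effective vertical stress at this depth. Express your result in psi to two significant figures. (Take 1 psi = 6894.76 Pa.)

Overburden (lithostatic) stress σ_v:
anhydrite: 2905 kg/m³ × 10 m/s² × 1119 m = 3.251×10^7 Pa = 32.51 MPa
Pore pressure P_p = 999 kg/m³ × 10 m/s² × 1119 m = 1.118×10^7 Pa = 11.18 MPa
Effective stress σ' = σ_v − P_p = 32.51 − 11.18 = 21.328 MPa = 3093.4 psi

3100 psi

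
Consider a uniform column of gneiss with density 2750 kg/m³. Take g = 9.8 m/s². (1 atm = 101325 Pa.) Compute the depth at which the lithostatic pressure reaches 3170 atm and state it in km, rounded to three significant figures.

h = P/(ρg) = 3170 atm / (2750 kg/m³ × 9.8 m/s²) = 3.212×10^8 Pa / 26950 Pa/m = 11918 m
= 11.918 km

11.9 km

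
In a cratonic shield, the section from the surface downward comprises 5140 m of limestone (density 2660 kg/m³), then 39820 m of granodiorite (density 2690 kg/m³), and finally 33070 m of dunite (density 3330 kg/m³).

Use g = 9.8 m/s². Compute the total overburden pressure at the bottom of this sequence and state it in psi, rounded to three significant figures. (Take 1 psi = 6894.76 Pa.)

328000 psi

limestone: 2660 kg/m³ × 9.8 m/s² × 5140 m = 1.340×10^8 Pa = 19434 psi
granodiorite: 2690 kg/m³ × 9.8 m/s² × 39820 m = 1.050×10^9 Pa = 1.523×10^5 psi
dunite: 3330 kg/m³ × 9.8 m/s² × 33070 m = 1.079×10^9 Pa = 1.565×10^5 psi
Total = 19434 + 1.523×10^5 + 1.565×10^5 = 3.2821×10^5 psi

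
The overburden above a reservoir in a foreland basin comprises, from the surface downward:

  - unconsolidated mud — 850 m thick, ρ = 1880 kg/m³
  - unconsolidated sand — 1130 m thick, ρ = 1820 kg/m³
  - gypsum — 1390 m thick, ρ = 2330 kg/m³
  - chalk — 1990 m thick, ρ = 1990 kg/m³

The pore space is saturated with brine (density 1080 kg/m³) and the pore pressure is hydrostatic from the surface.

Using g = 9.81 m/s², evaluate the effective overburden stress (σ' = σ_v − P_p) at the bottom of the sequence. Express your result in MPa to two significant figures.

50 MPa

Overburden (lithostatic) stress σ_v:
unconsolidated mud: 1880 kg/m³ × 9.81 m/s² × 850 m = 1.568×10^7 Pa = 15.68 MPa
unconsolidated sand: 1820 kg/m³ × 9.81 m/s² × 1130 m = 2.018×10^7 Pa = 20.18 MPa
gypsum: 2330 kg/m³ × 9.81 m/s² × 1390 m = 3.177×10^7 Pa = 31.77 MPa
chalk: 1990 kg/m³ × 9.81 m/s² × 1990 m = 3.885×10^7 Pa = 38.85 MPa
Total = 15.68 + 20.18 + 31.77 + 38.85 = 106.47 MPa
Pore pressure P_p = 1080 kg/m³ × 9.81 m/s² × 5360 m = 5.679×10^7 Pa = 56.79 MPa
Effective stress σ' = σ_v − P_p = 106.5 − 56.79 = 49.684 MPa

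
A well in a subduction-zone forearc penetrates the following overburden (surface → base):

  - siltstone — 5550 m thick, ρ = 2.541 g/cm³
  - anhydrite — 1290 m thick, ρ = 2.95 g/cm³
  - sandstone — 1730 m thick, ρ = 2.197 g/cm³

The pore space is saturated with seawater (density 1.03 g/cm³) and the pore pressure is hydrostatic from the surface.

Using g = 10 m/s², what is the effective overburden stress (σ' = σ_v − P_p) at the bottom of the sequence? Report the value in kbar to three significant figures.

1.29 kbar

Overburden (lithostatic) stress σ_v:
siltstone: 2541 kg/m³ × 10 m/s² × 5550 m = 1.410×10^8 Pa = 141.0 MPa
anhydrite: 2950 kg/m³ × 10 m/s² × 1290 m = 3.805×10^7 Pa = 38.05 MPa
sandstone: 2197 kg/m³ × 10 m/s² × 1730 m = 3.801×10^7 Pa = 38.01 MPa
Total = 141.0 + 38.05 + 38.01 = 217.09 MPa
Pore pressure P_p = 1030 kg/m³ × 10 m/s² × 8570 m = 8.827×10^7 Pa = 88.27 MPa
Effective stress σ' = σ_v − P_p = 217.1 − 88.27 = 128.82 MPa = 1.2882 kbar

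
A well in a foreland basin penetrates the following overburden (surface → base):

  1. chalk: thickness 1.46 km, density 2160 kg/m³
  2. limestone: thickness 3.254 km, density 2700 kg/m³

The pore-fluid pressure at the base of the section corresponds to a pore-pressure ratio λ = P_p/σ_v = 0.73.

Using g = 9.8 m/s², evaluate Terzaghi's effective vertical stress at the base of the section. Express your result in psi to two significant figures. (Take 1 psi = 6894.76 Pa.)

4600 psi

Overburden (lithostatic) stress σ_v:
chalk: 2160 kg/m³ × 9.8 m/s² × 1460 m = 3.091×10^7 Pa = 30.91 MPa
limestone: 2700 kg/m³ × 9.8 m/s² × 3254 m = 8.610×10^7 Pa = 86.10 MPa
Total = 30.91 + 86.10 = 117.01 MPa
Pore pressure P_p = λ·σ_v = 0.73 × 117.0 MPa = 85.41 MPa
Effective stress σ' = σ_v − P_p = 117.0 − 85.41 = 31.592 MPa = 4582.0 psi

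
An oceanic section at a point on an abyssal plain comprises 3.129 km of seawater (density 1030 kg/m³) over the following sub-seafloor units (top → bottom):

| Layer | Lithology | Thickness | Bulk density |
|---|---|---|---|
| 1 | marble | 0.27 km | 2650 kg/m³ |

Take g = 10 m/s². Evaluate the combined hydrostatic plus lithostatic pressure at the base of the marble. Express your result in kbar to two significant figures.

0.39 kbar

seawater: 1030 kg/m³ × 10 m/s² × 3129 m = 3.223×10^7 Pa = 0.3223 kbar
marble: 2650 kg/m³ × 10 m/s² × 270 m = 7.155×10^6 Pa = 0.07155 kbar
Total = 0.3223 + 0.07155 = 0.39384 kbar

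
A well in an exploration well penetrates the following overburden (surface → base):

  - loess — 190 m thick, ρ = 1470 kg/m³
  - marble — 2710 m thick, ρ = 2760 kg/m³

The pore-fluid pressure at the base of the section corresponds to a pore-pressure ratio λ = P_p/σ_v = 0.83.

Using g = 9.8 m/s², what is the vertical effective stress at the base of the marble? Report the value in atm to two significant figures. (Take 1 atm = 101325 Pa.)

Overburden (lithostatic) stress σ_v:
loess: 1470 kg/m³ × 9.8 m/s² × 190 m = 2.737×10^6 Pa = 2.737 MPa
marble: 2760 kg/m³ × 9.8 m/s² × 2710 m = 7.330×10^7 Pa = 73.30 MPa
Total = 2.737 + 73.30 = 76.037 MPa
Pore pressure P_p = λ·σ_v = 0.83 × 76.04 MPa = 63.11 MPa
Effective stress σ' = σ_v − P_p = 76.04 − 63.11 = 12.926 MPa = 127.57 atm

130 atm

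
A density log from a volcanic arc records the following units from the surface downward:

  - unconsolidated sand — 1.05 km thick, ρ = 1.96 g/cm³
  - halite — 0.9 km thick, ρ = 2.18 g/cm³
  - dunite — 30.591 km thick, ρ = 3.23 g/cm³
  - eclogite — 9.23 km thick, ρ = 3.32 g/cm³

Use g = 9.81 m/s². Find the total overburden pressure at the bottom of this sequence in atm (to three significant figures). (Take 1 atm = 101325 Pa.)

12900 atm

unconsolidated sand: 1960 kg/m³ × 9.81 m/s² × 1050 m = 2.019×10^7 Pa = 199.2 atm
halite: 2180 kg/m³ × 9.81 m/s² × 900 m = 1.925×10^7 Pa = 190.0 atm
dunite: 3230 kg/m³ × 9.81 m/s² × 30591 m = 9.693×10^8 Pa = 9566 atm
eclogite: 3320 kg/m³ × 9.81 m/s² × 9230 m = 3.006×10^8 Pa = 2967 atm
Total = 199.2 + 190.0 + 9566 + 2967 = 12922 atm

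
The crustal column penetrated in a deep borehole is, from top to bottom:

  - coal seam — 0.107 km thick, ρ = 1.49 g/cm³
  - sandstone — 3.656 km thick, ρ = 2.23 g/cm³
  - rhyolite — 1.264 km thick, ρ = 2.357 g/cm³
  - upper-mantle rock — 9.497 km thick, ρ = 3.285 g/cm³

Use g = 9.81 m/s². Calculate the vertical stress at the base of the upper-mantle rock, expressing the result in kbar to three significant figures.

4.17 kbar

coal seam: 1490 kg/m³ × 9.81 m/s² × 107 m = 1.564×10^6 Pa = 0.01564 kbar
sandstone: 2230 kg/m³ × 9.81 m/s² × 3656 m = 7.998×10^7 Pa = 0.7998 kbar
rhyolite: 2357 kg/m³ × 9.81 m/s² × 1264 m = 2.923×10^7 Pa = 0.2923 kbar
upper-mantle rock: 3285 kg/m³ × 9.81 m/s² × 9497 m = 3.060×10^8 Pa = 3.060 kbar
Total = 0.01564 + 0.7998 + 0.2923 + 3.060 = 4.1682 kbar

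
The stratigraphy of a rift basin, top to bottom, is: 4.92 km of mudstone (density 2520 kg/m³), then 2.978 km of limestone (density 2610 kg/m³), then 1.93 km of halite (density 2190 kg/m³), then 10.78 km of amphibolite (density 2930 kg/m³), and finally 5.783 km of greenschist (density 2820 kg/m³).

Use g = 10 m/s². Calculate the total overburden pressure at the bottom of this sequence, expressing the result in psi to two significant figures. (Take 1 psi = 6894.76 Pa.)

100000 psi

mudstone: 2520 kg/m³ × 10 m/s² × 4920 m = 1.240×10^8 Pa = 17982 psi
limestone: 2610 kg/m³ × 10 m/s² × 2978 m = 7.773×10^7 Pa = 11273 psi
halite: 2190 kg/m³ × 10 m/s² × 1930 m = 4.227×10^7 Pa = 6130 psi
amphibolite: 2930 kg/m³ × 10 m/s² × 10780 m = 3.159×10^8 Pa = 45811 psi
greenschist: 2820 kg/m³ × 10 m/s² × 5783 m = 1.631×10^8 Pa = 23653 psi
Total = 17982 + 11273 + 6130 + 45811 + 23653 = 1.0485×10^5 psi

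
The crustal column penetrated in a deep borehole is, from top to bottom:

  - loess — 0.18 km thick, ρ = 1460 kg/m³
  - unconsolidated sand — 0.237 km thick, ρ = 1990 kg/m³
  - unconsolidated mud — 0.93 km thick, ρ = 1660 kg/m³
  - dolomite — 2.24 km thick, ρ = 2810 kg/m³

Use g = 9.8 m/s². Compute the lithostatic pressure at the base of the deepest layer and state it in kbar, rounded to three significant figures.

0.840 kbar

loess: 1460 kg/m³ × 9.8 m/s² × 180 m = 2.575×10^6 Pa = 0.02575 kbar
unconsolidated sand: 1990 kg/m³ × 9.8 m/s² × 237 m = 4.622×10^6 Pa = 0.04622 kbar
unconsolidated mud: 1660 kg/m³ × 9.8 m/s² × 930 m = 1.513×10^7 Pa = 0.1513 kbar
dolomite: 2810 kg/m³ × 9.8 m/s² × 2240 m = 6.169×10^7 Pa = 0.6169 kbar
Total = 0.02575 + 0.04622 + 0.1513 + 0.6169 = 0.84012 kbar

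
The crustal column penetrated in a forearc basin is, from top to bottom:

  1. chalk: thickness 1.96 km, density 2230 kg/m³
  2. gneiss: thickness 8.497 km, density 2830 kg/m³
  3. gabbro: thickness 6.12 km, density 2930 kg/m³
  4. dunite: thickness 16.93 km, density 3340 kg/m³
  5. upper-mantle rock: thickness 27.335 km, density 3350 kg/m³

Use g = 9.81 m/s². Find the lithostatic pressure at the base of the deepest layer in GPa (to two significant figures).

1.9 GPa

chalk: 2230 kg/m³ × 9.81 m/s² × 1960 m = 4.288×10^7 Pa = 0.04288 GPa
gneiss: 2830 kg/m³ × 9.81 m/s² × 8497 m = 2.359×10^8 Pa = 0.2359 GPa
gabbro: 2930 kg/m³ × 9.81 m/s² × 6120 m = 1.759×10^8 Pa = 0.1759 GPa
dunite: 3340 kg/m³ × 9.81 m/s² × 16930 m = 5.547×10^8 Pa = 0.5547 GPa
upper-mantle rock: 3350 kg/m³ × 9.81 m/s² × 27335 m = 8.983×10^8 Pa = 0.8983 GPa
Total = 0.04288 + 0.2359 + 0.1759 + 0.5547 + 0.8983 = 1.9077 GPa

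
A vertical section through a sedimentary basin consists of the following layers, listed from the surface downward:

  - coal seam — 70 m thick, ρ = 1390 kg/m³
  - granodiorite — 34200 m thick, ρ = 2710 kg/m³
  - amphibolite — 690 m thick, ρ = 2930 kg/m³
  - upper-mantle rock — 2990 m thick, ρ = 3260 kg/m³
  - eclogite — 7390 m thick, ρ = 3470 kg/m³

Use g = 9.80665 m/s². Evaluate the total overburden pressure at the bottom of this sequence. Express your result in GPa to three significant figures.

coal seam: 1390 kg/m³ × 9.80665 m/s² × 70 m = 9.542×10^5 Pa = 9.542×10^-4 GPa
granodiorite: 2710 kg/m³ × 9.80665 m/s² × 34200 m = 9.089×10^8 Pa = 0.9089 GPa
amphibolite: 2930 kg/m³ × 9.80665 m/s² × 690 m = 1.983×10^7 Pa = 0.01983 GPa
upper-mantle rock: 3260 kg/m³ × 9.80665 m/s² × 2990 m = 9.559×10^7 Pa = 0.09559 GPa
eclogite: 3470 kg/m³ × 9.80665 m/s² × 7390 m = 2.515×10^8 Pa = 0.2515 GPa
Total = 9.542×10^-4 + 0.9089 + 0.01983 + 0.09559 + 0.2515 = 1.2767 GPa

1.28 GPa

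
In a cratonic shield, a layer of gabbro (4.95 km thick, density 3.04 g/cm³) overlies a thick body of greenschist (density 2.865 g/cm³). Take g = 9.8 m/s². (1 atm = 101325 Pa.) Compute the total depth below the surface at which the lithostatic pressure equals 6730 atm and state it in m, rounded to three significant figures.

24000 m

Pressure at base of upper layers: 3040×9.8×4950 = 1.475×10^8 Pa = 1455 atm
Remaining pressure to be supplied by greenschist: 6.819×10^8 − 1.475×10^8 = 5.344×10^8 Pa
Additional depth in greenschist = 5.344×10^8 Pa / (2865 kg/m³ × 9.8 m/s²) = 19035 m
Total depth = 4950 m + 19035 m = 23985 m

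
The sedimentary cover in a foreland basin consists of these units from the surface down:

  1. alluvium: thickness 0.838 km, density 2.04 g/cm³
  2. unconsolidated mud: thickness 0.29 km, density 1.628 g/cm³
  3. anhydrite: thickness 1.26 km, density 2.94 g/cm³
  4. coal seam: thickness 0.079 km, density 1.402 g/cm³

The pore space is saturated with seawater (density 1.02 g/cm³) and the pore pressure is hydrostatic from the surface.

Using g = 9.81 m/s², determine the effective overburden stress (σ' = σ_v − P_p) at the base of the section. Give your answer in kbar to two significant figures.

Overburden (lithostatic) stress σ_v:
alluvium: 2040 kg/m³ × 9.81 m/s² × 838 m = 1.677×10^7 Pa = 16.77 MPa
unconsolidated mud: 1628 kg/m³ × 9.81 m/s² × 290 m = 4.631×10^6 Pa = 4.631 MPa
anhydrite: 2940 kg/m³ × 9.81 m/s² × 1260 m = 3.634×10^7 Pa = 36.34 MPa
coal seam: 1402 kg/m³ × 9.81 m/s² × 79 m = 1.087×10^6 Pa = 1.087 MPa
Total = 16.77 + 4.631 + 36.34 + 1.087 = 58.829 MPa
Pore pressure P_p = 1020 kg/m³ × 9.81 m/s² × 2467 m = 2.469×10^7 Pa = 24.69 MPa
Effective stress σ' = σ_v − P_p = 58.83 − 24.69 = 34.143 MPa = 0.34143 kbar

0.34 kbar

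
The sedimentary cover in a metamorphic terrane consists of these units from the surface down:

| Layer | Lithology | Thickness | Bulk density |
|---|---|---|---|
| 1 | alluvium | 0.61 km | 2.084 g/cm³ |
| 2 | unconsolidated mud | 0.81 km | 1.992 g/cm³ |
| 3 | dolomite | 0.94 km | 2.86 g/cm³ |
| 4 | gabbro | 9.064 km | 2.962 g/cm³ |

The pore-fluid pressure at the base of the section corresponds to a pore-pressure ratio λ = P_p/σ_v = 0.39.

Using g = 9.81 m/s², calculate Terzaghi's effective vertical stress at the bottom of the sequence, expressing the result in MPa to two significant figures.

Overburden (lithostatic) stress σ_v:
alluvium: 2084 kg/m³ × 9.81 m/s² × 610 m = 1.247×10^7 Pa = 12.47 MPa
unconsolidated mud: 1992 kg/m³ × 9.81 m/s² × 810 m = 1.583×10^7 Pa = 15.83 MPa
dolomite: 2860 kg/m³ × 9.81 m/s² × 940 m = 2.637×10^7 Pa = 26.37 MPa
gabbro: 2962 kg/m³ × 9.81 m/s² × 9064 m = 2.634×10^8 Pa = 263.4 MPa
Total = 12.47 + 15.83 + 26.37 + 263.4 = 318.05 MPa
Pore pressure P_p = λ·σ_v = 0.39 × 318.0 MPa = 124.0 MPa
Effective stress σ' = σ_v − P_p = 318.0 − 124.0 = 194.01 MPa

190 MPa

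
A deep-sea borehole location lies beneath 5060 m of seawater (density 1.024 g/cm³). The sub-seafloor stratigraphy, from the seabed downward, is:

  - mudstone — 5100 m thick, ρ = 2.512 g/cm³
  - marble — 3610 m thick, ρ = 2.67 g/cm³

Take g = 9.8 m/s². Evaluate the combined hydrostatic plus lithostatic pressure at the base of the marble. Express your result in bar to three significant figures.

seawater: 1024 kg/m³ × 9.8 m/s² × 5060 m = 5.078×10^7 Pa = 507.8 bar
mudstone: 2512 kg/m³ × 9.8 m/s² × 5100 m = 1.255×10^8 Pa = 1255 bar
marble: 2670 kg/m³ × 9.8 m/s² × 3610 m = 9.446×10^7 Pa = 944.6 bar
Total = 507.8 + 1255 + 944.6 = 2707.9 bar

2710 bar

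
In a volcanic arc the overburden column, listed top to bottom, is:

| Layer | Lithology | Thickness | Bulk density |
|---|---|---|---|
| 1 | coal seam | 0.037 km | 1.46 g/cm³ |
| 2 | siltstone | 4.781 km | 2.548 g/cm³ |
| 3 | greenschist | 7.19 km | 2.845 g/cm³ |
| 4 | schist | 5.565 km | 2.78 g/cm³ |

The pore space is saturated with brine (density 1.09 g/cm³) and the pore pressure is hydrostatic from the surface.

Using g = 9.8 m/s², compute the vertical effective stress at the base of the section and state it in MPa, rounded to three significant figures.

Overburden (lithostatic) stress σ_v:
coal seam: 1460 kg/m³ × 9.8 m/s² × 37 m = 5.294×10^5 Pa = 0.5294 MPa
siltstone: 2548 kg/m³ × 9.8 m/s² × 4781 m = 1.194×10^8 Pa = 119.4 MPa
greenschist: 2845 kg/m³ × 9.8 m/s² × 7190 m = 2.005×10^8 Pa = 200.5 MPa
schist: 2780 kg/m³ × 9.8 m/s² × 5565 m = 1.516×10^8 Pa = 151.6 MPa
Total = 0.5294 + 119.4 + 200.5 + 151.6 = 471.99 MPa
Pore pressure P_p = 1090 kg/m³ × 9.8 m/s² × 17573 m = 1.877×10^8 Pa = 187.7 MPa
Effective stress σ' = σ_v − P_p = 472.0 − 187.7 = 284.28 MPa

284 MPa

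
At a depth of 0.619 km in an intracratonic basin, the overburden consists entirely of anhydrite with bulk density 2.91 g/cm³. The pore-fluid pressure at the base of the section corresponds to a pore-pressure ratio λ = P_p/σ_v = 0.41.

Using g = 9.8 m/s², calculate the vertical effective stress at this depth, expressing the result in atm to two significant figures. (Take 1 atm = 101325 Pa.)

100 atm

Overburden (lithostatic) stress σ_v:
anhydrite: 2910 kg/m³ × 9.8 m/s² × 619 m = 1.765×10^7 Pa = 17.65 MPa
Pore pressure P_p = λ·σ_v = 0.41 × 17.65 MPa = 7.238 MPa
Effective stress σ' = σ_v − P_p = 17.65 − 7.238 = 10.415 MPa = 102.79 atm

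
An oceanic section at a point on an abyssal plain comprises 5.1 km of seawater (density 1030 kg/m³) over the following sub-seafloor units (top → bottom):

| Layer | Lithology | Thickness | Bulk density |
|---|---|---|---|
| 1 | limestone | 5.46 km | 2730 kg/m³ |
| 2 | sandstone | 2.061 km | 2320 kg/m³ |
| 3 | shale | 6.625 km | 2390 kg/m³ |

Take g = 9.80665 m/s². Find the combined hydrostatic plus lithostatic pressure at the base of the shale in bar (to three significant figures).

seawater: 1030 kg/m³ × 9.80665 m/s² × 5100 m = 5.151×10^7 Pa = 515.1 bar
limestone: 2730 kg/m³ × 9.80665 m/s² × 5460 m = 1.462×10^8 Pa = 1462 bar
sandstone: 2320 kg/m³ × 9.80665 m/s² × 2061 m = 4.689×10^7 Pa = 468.9 bar
shale: 2390 kg/m³ × 9.80665 m/s² × 6625 m = 1.553×10^8 Pa = 1553 bar
Total = 515.1 + 1462 + 468.9 + 1553 = 3998.6 bar

4000 bar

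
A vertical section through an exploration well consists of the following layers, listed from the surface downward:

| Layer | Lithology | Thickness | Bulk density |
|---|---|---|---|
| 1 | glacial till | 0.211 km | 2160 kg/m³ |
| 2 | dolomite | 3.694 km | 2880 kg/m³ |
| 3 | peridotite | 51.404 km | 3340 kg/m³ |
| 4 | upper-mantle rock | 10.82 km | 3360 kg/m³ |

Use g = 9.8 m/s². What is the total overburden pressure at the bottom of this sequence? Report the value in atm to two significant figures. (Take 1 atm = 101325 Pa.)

21000 atm

glacial till: 2160 kg/m³ × 9.8 m/s² × 211 m = 4.466×10^6 Pa = 44.08 atm
dolomite: 2880 kg/m³ × 9.8 m/s² × 3694 m = 1.043×10^8 Pa = 1029 atm
peridotite: 3340 kg/m³ × 9.8 m/s² × 51404 m = 1.683×10^9 Pa = 16606 atm
upper-mantle rock: 3360 kg/m³ × 9.8 m/s² × 10820 m = 3.563×10^8 Pa = 3516 atm
Total = 44.08 + 1029 + 16606 + 3516 = 21195 atm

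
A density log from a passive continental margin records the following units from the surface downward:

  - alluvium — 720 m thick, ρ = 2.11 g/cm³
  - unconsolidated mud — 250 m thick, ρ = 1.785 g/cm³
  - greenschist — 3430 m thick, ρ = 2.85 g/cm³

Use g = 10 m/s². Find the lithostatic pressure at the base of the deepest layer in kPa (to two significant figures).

alluvium: 2110 kg/m³ × 10 m/s² × 720 m = 1.519×10^7 Pa = 15192 kPa
unconsolidated mud: 1785 kg/m³ × 10 m/s² × 250 m = 4.463×10^6 Pa = 4462 kPa
greenschist: 2850 kg/m³ × 10 m/s² × 3430 m = 9.775×10^7 Pa = 97755 kPa
Total = 15192 + 4462 + 97755 = 1.1741×10^5 kPa

120000 kPa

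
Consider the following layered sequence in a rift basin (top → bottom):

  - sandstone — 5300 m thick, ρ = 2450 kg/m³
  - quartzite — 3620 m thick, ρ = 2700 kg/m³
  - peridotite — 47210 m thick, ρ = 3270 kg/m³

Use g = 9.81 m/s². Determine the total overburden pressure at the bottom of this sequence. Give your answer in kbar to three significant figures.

17.4 kbar

sandstone: 2450 kg/m³ × 9.81 m/s² × 5300 m = 1.274×10^8 Pa = 1.274 kbar
quartzite: 2700 kg/m³ × 9.81 m/s² × 3620 m = 9.588×10^7 Pa = 0.9588 kbar
peridotite: 3270 kg/m³ × 9.81 m/s² × 47210 m = 1.514×10^9 Pa = 15.14 kbar
Total = 1.274 + 0.9588 + 15.14 = 17.377 kbar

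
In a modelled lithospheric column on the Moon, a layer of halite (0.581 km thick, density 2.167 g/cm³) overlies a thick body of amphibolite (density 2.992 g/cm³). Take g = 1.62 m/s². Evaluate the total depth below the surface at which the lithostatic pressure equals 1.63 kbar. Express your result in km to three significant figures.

33.8 km

Pressure at base of upper layers: 2167×1.62×581 = 2.040×10^6 Pa = 0.02040 kbar
Remaining pressure to be supplied by amphibolite: 1.630×10^8 − 2.040×10^6 = 1.610×10^8 Pa
Additional depth in amphibolite = 1.610×10^8 Pa / (2992 kg/m³ × 1.62 m/s²) = 33208 m
Total depth = 581 m + 33208 m = 33789 m
= 33.789 km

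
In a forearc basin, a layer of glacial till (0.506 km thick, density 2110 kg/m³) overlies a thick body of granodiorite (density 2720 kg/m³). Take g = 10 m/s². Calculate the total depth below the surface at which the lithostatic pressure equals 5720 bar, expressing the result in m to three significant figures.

21100 m

Pressure at base of upper layers: 2110×10×506 = 1.068×10^7 Pa = 106.8 bar
Remaining pressure to be supplied by granodiorite: 5.720×10^8 − 1.068×10^7 = 5.613×10^8 Pa
Additional depth in granodiorite = 5.613×10^8 Pa / (2720 kg/m³ × 10 m/s²) = 20637 m
Total depth = 506 m + 20637 m = 21143 m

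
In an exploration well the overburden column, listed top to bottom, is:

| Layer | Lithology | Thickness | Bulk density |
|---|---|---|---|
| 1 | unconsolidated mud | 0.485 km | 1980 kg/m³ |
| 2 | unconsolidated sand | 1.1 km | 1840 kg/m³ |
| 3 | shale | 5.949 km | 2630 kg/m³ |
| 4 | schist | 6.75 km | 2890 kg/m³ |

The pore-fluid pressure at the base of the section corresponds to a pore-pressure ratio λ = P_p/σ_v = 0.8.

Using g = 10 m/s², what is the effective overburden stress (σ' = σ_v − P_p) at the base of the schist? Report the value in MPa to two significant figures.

76 MPa

Overburden (lithostatic) stress σ_v:
unconsolidated mud: 1980 kg/m³ × 10 m/s² × 485 m = 9.603×10^6 Pa = 9.603 MPa
unconsolidated sand: 1840 kg/m³ × 10 m/s² × 1100 m = 2.024×10^7 Pa = 20.24 MPa
shale: 2630 kg/m³ × 10 m/s² × 5949 m = 1.565×10^8 Pa = 156.5 MPa
schist: 2890 kg/m³ × 10 m/s² × 6750 m = 1.951×10^8 Pa = 195.1 MPa
Total = 9.603 + 20.24 + 156.5 + 195.1 = 381.38 MPa
Pore pressure P_p = λ·σ_v = 0.8 × 381.4 MPa = 305.1 MPa
Effective stress σ' = σ_v − P_p = 381.4 − 305.1 = 76.275 MPa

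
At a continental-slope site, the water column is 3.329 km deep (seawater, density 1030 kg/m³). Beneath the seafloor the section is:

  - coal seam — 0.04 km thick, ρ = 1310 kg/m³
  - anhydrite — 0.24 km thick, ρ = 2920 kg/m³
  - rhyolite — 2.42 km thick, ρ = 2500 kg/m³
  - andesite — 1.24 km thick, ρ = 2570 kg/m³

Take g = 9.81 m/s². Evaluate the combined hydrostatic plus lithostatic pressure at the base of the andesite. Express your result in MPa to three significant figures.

132 MPa

seawater: 1030 kg/m³ × 9.81 m/s² × 3329 m = 3.364×10^7 Pa = 33.64 MPa
coal seam: 1310 kg/m³ × 9.81 m/s² × 40 m = 5.140×10^5 Pa = 0.5140 MPa
anhydrite: 2920 kg/m³ × 9.81 m/s² × 240 m = 6.875×10^6 Pa = 6.875 MPa
rhyolite: 2500 kg/m³ × 9.81 m/s² × 2420 m = 5.935×10^7 Pa = 59.35 MPa
andesite: 2570 kg/m³ × 9.81 m/s² × 1240 m = 3.126×10^7 Pa = 31.26 MPa
Total = 33.64 + 0.5140 + 6.875 + 59.35 + 31.26 = 131.64 MPa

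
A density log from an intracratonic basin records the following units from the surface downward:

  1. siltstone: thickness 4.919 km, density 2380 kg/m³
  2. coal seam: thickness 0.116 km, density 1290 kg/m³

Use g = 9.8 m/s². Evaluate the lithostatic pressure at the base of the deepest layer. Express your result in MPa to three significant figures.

siltstone: 2380 kg/m³ × 9.8 m/s² × 4919 m = 1.147×10^8 Pa = 114.7 MPa
coal seam: 1290 kg/m³ × 9.8 m/s² × 116 m = 1.466×10^6 Pa = 1.466 MPa
Total = 114.7 + 1.466 = 116.20 MPa

116 MPa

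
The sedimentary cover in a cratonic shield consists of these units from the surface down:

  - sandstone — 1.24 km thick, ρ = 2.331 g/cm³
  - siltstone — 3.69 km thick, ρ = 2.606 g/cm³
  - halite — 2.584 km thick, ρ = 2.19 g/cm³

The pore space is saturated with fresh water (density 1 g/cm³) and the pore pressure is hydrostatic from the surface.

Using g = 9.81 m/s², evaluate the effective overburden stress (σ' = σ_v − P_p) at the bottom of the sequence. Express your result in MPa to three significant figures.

104 MPa

Overburden (lithostatic) stress σ_v:
sandstone: 2331 kg/m³ × 9.81 m/s² × 1240 m = 2.836×10^7 Pa = 28.36 MPa
siltstone: 2606 kg/m³ × 9.81 m/s² × 3690 m = 9.433×10^7 Pa = 94.33 MPa
halite: 2190 kg/m³ × 9.81 m/s² × 2584 m = 5.551×10^7 Pa = 55.51 MPa
Total = 28.36 + 94.33 + 55.51 = 178.20 MPa
Pore pressure P_p = 1000 kg/m³ × 9.81 m/s² × 7514 m = 7.371×10^7 Pa = 73.71 MPa
Effective stress σ' = σ_v − P_p = 178.2 − 73.71 = 104.49 MPa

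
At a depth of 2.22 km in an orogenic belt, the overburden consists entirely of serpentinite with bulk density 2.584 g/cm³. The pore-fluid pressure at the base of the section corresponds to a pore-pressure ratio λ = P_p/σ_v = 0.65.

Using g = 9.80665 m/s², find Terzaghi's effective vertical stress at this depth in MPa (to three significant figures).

19.7 MPa

Overburden (lithostatic) stress σ_v:
serpentinite: 2584 kg/m³ × 9.80665 m/s² × 2220 m = 5.626×10^7 Pa = 56.26 MPa
Pore pressure P_p = λ·σ_v = 0.65 × 56.26 MPa = 36.57 MPa
Effective stress σ' = σ_v − P_p = 56.26 − 36.57 = 19.689 MPa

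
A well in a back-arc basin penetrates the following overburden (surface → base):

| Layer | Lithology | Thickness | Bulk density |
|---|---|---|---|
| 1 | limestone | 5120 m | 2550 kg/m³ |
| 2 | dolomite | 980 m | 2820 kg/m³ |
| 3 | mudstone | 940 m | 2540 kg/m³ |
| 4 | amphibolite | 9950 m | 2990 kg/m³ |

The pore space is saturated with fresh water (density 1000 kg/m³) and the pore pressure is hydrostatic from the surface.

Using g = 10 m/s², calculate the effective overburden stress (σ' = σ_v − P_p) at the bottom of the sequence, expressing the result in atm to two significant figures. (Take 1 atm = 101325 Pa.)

Overburden (lithostatic) stress σ_v:
limestone: 2550 kg/m³ × 10 m/s² × 5120 m = 1.306×10^8 Pa = 130.6 MPa
dolomite: 2820 kg/m³ × 10 m/s² × 980 m = 2.764×10^7 Pa = 27.64 MPa
mudstone: 2540 kg/m³ × 10 m/s² × 940 m = 2.388×10^7 Pa = 23.88 MPa
amphibolite: 2990 kg/m³ × 10 m/s² × 9950 m = 2.975×10^8 Pa = 297.5 MPa
Total = 130.6 + 27.64 + 23.88 + 297.5 = 479.58 MPa
Pore pressure P_p = 1000 kg/m³ × 10 m/s² × 16990 m = 1.699×10^8 Pa = 169.9 MPa
Effective stress σ' = σ_v − P_p = 479.6 − 169.9 = 309.68 MPa = 3056.3 atm

3100 atm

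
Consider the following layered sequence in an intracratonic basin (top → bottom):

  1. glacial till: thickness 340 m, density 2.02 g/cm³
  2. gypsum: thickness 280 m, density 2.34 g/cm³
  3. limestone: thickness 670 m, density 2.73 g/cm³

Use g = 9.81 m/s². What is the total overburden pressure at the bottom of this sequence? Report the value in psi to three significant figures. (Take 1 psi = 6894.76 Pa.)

glacial till: 2020 kg/m³ × 9.81 m/s² × 340 m = 6.738×10^6 Pa = 977.2 psi
gypsum: 2340 kg/m³ × 9.81 m/s² × 280 m = 6.428×10^6 Pa = 932.2 psi
limestone: 2730 kg/m³ × 9.81 m/s² × 670 m = 1.794×10^7 Pa = 2602 psi
Total = 977.2 + 932.2 + 2602 = 4511.9 psi

4510 psi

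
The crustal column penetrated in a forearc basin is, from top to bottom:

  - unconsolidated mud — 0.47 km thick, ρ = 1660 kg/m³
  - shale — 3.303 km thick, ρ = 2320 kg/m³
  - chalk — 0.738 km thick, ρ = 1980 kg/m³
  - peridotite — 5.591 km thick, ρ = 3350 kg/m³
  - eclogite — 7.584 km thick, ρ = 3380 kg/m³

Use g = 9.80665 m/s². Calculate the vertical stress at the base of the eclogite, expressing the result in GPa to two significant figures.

0.53 GPa

unconsolidated mud: 1660 kg/m³ × 9.80665 m/s² × 470 m = 7.651×10^6 Pa = 7.651×10^-3 GPa
shale: 2320 kg/m³ × 9.80665 m/s² × 3303 m = 7.515×10^7 Pa = 0.07515 GPa
chalk: 1980 kg/m³ × 9.80665 m/s² × 738 m = 1.433×10^7 Pa = 0.01433 GPa
peridotite: 3350 kg/m³ × 9.80665 m/s² × 5591 m = 1.837×10^8 Pa = 0.1837 GPa
eclogite: 3380 kg/m³ × 9.80665 m/s² × 7584 m = 2.514×10^8 Pa = 0.2514 GPa
Total = 7.651×10^-3 + 0.07515 + 0.01433 + 0.1837 + 0.2514 = 0.53219 GPa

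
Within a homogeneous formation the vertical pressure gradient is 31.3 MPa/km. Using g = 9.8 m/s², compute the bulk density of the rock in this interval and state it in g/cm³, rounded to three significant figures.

3.19 g/cm³

ρ = (dP/dz)/g = 31.3 MPa/km / 9.8 m/s² = 31300 Pa/m / 9.8 m/s² = 3193.9 kg/m³
= 3.194 g/cm³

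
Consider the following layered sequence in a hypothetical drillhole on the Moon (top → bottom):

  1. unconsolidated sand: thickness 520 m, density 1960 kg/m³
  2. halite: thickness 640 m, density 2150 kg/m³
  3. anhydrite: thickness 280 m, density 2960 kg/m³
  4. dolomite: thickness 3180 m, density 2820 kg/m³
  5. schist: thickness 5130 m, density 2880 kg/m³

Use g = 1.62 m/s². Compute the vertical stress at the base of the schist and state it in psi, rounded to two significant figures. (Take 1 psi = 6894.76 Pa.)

6300 psi

unconsolidated sand: 1960 kg/m³ × 1.62 m/s² × 520 m = 1.651×10^6 Pa = 239.5 psi
halite: 2150 kg/m³ × 1.62 m/s² × 640 m = 2.229×10^6 Pa = 323.3 psi
anhydrite: 2960 kg/m³ × 1.62 m/s² × 280 m = 1.343×10^6 Pa = 194.7 psi
dolomite: 2820 kg/m³ × 1.62 m/s² × 3180 m = 1.453×10^7 Pa = 2107 psi
schist: 2880 kg/m³ × 1.62 m/s² × 5130 m = 2.393×10^7 Pa = 3471 psi
Total = 239.5 + 323.3 + 194.7 + 2107 + 3471 = 6336.0 psi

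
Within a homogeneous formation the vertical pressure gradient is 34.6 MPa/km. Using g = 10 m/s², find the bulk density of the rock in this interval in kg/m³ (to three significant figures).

ρ = (dP/dz)/g = 34.6 MPa/km / 10 m/s² = 34600 Pa/m / 10 m/s² = 3460.0 kg/m³

3460 kg/m³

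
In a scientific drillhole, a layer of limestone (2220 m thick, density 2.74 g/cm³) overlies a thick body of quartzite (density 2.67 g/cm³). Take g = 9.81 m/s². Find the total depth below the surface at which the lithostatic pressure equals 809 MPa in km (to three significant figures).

Pressure at base of upper layers: 2740×9.81×2220 = 5.967×10^7 Pa = 59.67 MPa
Remaining pressure to be supplied by quartzite: 8.090×10^8 − 5.967×10^7 = 7.493×10^8 Pa
Additional depth in quartzite = 7.493×10^8 Pa / (2670 kg/m³ × 9.81 m/s²) = 28608 m
Total depth = 2220 m + 28608 m = 30828 m
= 30.828 km

30.8 km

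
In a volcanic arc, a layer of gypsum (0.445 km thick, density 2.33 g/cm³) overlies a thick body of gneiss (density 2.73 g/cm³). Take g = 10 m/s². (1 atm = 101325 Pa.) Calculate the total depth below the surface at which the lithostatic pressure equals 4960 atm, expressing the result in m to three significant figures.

18500 m

Pressure at base of upper layers: 2330×10×445 = 1.037×10^7 Pa = 102.3 atm
Remaining pressure to be supplied by gneiss: 5.026×10^8 − 1.037×10^7 = 4.922×10^8 Pa
Additional depth in gneiss = 4.922×10^8 Pa / (2730 kg/m³ × 10 m/s²) = 18029 m
Total depth = 445 m + 18029 m = 18474 m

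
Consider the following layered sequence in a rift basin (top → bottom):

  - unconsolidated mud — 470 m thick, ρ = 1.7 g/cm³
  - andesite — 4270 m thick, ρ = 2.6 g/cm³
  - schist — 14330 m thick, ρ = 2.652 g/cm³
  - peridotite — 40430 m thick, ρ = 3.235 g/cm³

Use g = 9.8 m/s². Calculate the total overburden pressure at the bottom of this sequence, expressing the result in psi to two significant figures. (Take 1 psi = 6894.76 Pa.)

unconsolidated mud: 1700 kg/m³ × 9.8 m/s² × 470 m = 7.830×10^6 Pa = 1136 psi
andesite: 2600 kg/m³ × 9.8 m/s² × 4270 m = 1.088×10^8 Pa = 15780 psi
schist: 2652 kg/m³ × 9.8 m/s² × 14330 m = 3.724×10^8 Pa = 54017 psi
peridotite: 3235 kg/m³ × 9.8 m/s² × 40430 m = 1.282×10^9 Pa = 1.859×10^5 psi
Total = 1136 + 15780 + 54017 + 1.859×10^5 = 2.5683×10^5 psi

260000 psi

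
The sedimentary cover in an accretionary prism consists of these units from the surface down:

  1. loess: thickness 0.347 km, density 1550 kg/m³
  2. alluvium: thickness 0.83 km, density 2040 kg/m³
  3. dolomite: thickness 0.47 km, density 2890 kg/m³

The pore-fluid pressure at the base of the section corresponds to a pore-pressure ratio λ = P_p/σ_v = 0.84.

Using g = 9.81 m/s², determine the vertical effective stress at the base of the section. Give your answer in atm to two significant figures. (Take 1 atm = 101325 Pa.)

Overburden (lithostatic) stress σ_v:
loess: 1550 kg/m³ × 9.81 m/s² × 347 m = 5.276×10^6 Pa = 5.276 MPa
alluvium: 2040 kg/m³ × 9.81 m/s² × 830 m = 1.661×10^7 Pa = 16.61 MPa
dolomite: 2890 kg/m³ × 9.81 m/s² × 470 m = 1.332×10^7 Pa = 13.32 MPa
Total = 5.276 + 16.61 + 13.32 = 35.212 MPa
Pore pressure P_p = λ·σ_v = 0.84 × 35.21 MPa = 29.58 MPa
Effective stress σ' = σ_v − P_p = 35.21 − 29.58 = 5.6338 MPa = 55.602 atm

56 atm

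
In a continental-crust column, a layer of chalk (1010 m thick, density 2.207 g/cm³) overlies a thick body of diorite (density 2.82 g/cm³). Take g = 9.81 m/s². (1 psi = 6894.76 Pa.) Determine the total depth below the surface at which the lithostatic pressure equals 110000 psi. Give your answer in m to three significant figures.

27600 m

Pressure at base of upper layers: 2207×9.81×1010 = 2.187×10^7 Pa = 3172 psi
Remaining pressure to be supplied by diorite: 7.584×10^8 − 2.187×10^7 = 7.366×10^8 Pa
Additional depth in diorite = 7.366×10^8 Pa / (2820 kg/m³ × 9.81 m/s²) = 26625 m
Total depth = 1010 m + 26625 m = 27635 m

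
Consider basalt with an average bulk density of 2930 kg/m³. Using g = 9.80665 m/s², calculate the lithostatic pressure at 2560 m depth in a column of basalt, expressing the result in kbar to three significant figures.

0.736 kbar

basalt: 2930 kg/m³ × 9.80665 m/s² × 2560 m = 7.356×10^7 Pa = 0.7356 kbar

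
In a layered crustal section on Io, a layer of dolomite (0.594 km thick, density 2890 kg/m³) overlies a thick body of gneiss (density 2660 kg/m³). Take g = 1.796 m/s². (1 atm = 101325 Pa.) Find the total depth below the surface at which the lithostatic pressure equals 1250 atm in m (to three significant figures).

Pressure at base of upper layers: 2890×1.796×594 = 3.083×10^6 Pa = 30.43 atm
Remaining pressure to be supplied by gneiss: 1.267×10^8 − 3.083×10^6 = 1.236×10^8 Pa
Additional depth in gneiss = 1.236×10^8 Pa / (2660 kg/m³ × 1.796 m/s²) = 25866 m
Total depth = 594 m + 25866 m = 26460 m

26500 m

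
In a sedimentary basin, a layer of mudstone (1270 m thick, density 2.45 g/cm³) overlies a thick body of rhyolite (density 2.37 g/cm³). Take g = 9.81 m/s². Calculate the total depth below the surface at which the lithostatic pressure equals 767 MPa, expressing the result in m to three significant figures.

32900 m

Pressure at base of upper layers: 2450×9.81×1270 = 3.052×10^7 Pa = 30.52 MPa
Remaining pressure to be supplied by rhyolite: 7.670×10^8 − 3.052×10^7 = 7.365×10^8 Pa
Additional depth in rhyolite = 7.365×10^8 Pa / (2370 kg/m³ × 9.81 m/s²) = 31677 m
Total depth = 1270 m + 31677 m = 32947 m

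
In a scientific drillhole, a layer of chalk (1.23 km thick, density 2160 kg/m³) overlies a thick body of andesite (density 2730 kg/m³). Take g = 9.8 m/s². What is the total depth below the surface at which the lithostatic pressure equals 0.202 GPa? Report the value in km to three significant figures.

7.81 km

Pressure at base of upper layers: 2160×9.8×1230 = 2.604×10^7 Pa = 0.02604 GPa
Remaining pressure to be supplied by andesite: 2.020×10^8 − 2.604×10^7 = 1.760×10^8 Pa
Additional depth in andesite = 1.760×10^8 Pa / (2730 kg/m³ × 9.8 m/s²) = 6577.1 m
Total depth = 1230 m + 6577.1 m = 7807.1 m
= 7.8071 km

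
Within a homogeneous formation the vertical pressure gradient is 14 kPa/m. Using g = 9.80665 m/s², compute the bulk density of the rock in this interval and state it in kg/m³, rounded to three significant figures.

ρ = (dP/dz)/g = 14 kPa/m / 9.80665 m/s² = 14000 Pa/m / 9.80665 m/s² = 1427.6 kg/m³

1430 kg/m³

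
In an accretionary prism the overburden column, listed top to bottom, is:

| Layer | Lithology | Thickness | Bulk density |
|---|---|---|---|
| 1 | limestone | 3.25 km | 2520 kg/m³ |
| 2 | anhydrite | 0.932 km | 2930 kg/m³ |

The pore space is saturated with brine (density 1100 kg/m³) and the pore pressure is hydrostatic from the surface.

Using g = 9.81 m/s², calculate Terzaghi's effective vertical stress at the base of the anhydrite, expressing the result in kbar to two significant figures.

0.62 kbar

Overburden (lithostatic) stress σ_v:
limestone: 2520 kg/m³ × 9.81 m/s² × 3250 m = 8.034×10^7 Pa = 80.34 MPa
anhydrite: 2930 kg/m³ × 9.81 m/s² × 932 m = 2.679×10^7 Pa = 26.79 MPa
Total = 80.34 + 26.79 = 107.13 MPa
Pore pressure P_p = 1100 kg/m³ × 9.81 m/s² × 4182 m = 4.513×10^7 Pa = 45.13 MPa
Effective stress σ' = σ_v − P_p = 107.1 − 45.13 = 62.005 MPa = 0.62005 kbar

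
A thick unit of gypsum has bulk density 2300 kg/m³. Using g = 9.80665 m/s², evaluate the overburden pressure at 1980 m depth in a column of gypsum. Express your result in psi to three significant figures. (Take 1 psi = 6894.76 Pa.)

6480 psi

gypsum: 2300 kg/m³ × 9.80665 m/s² × 1980 m = 4.466×10^7 Pa = 6477 psi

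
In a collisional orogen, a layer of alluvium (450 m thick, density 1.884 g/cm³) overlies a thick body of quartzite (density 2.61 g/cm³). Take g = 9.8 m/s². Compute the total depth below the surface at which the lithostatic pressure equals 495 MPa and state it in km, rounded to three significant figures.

Pressure at base of upper layers: 1884×9.8×450 = 8.308×10^6 Pa = 8.308 MPa
Remaining pressure to be supplied by quartzite: 4.950×10^8 − 8.308×10^6 = 4.867×10^8 Pa
Additional depth in quartzite = 4.867×10^8 Pa / (2610 kg/m³ × 9.8 m/s²) = 19028 m
Total depth = 450 m + 19028 m = 19478 m
= 19.478 km

19.5 km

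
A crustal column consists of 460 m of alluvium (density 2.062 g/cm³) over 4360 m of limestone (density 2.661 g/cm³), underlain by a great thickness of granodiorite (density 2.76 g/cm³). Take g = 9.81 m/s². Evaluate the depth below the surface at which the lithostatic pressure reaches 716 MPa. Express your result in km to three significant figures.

Pressure at base of upper layers: 2062×9.81×460 + 2661×9.81×4360 = 1.231×10^8 Pa = 123.1 MPa
Remaining pressure to be supplied by granodiorite: 7.160×10^8 − 1.231×10^8 = 5.929×10^8 Pa
Additional depth in granodiorite = 5.929×10^8 Pa / (2760 kg/m³ × 9.81 m/s²) = 21897 m
Total depth = 4820 m + 21897 m = 26717 m
= 26.717 km

26.7 km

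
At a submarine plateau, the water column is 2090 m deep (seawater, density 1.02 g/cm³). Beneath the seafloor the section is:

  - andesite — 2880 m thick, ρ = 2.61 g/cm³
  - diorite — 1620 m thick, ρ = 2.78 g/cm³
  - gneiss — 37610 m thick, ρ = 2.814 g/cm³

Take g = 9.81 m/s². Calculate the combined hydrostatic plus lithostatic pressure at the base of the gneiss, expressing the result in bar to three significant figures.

seawater: 1020 kg/m³ × 9.81 m/s² × 2090 m = 2.091×10^7 Pa = 209.1 bar
andesite: 2610 kg/m³ × 9.81 m/s² × 2880 m = 7.374×10^7 Pa = 737.4 bar
diorite: 2780 kg/m³ × 9.81 m/s² × 1620 m = 4.418×10^7 Pa = 441.8 bar
gneiss: 2814 kg/m³ × 9.81 m/s² × 37610 m = 1.038×10^9 Pa = 10382 bar
Total = 209.1 + 737.4 + 441.8 + 10382 = 11771 bar

11800 bar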